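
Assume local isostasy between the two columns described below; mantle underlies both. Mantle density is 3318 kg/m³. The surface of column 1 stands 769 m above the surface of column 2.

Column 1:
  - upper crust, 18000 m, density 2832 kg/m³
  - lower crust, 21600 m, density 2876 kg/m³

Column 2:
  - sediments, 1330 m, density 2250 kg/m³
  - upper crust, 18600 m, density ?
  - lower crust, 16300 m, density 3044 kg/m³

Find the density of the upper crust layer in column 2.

Take the compensation level at the base of the deeper column (depth z_c below the surface of column 1) and equate Σ ρ_i t_i down to z_c; mantle fills any gap and the z_c terms cancel.
Column 1: 18000×2832 + 21600×2876 + (z_c − 39600)×3318
Column 2: 769×0 + 1330×2250 + 18600×ρ + 16300×3044 + (z_c − 769 − 36230)×3318
The z_c×3318 term appears on both sides and cancels. Collect the known terms of each column as K = Σ(ρt)_known − 3318 × (depth of known layers): K_1 = 113097600 − 3318×39600 = −18295200; K_2 = 52609700 − 3318×(769 + 36230) = −70152982.
Balance: K_1 = K_2 + 18600×ρ, so ρ = (K_1 − K_2)/18600 = 51857800/18600 = 2790 kg/m³.

2790 kg/m³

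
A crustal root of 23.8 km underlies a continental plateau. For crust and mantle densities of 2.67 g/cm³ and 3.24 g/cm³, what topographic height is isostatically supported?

For local isostatic compensation: ρ_c h = (ρ_m − ρ_c) r.
h = r (ρ_m − ρ_c) / ρ_c = 23.8 km × (3.24 − 2.67) / 2.67 = 5.08 km.

5.08 km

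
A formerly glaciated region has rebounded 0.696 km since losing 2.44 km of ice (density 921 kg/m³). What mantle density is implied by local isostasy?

3230 kg/m³

ρ_m = ρ_ice t / u = 921 × 2.44 km/0.696 km = 3230 kg/m³.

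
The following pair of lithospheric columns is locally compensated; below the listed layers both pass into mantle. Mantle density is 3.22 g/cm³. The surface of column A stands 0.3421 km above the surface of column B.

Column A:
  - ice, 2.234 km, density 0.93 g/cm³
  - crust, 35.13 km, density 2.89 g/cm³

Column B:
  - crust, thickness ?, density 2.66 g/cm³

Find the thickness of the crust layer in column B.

Take the compensation level at the base of the deeper column (depth z_c below the surface of column A) and equate Σ ρ_i t_i down to z_c; mantle fills any gap and the z_c terms cancel.
Column A: 2.234×0.93 + 35.13×2.89 + (z_c − 37.364)×3.22
Column B: 0.3421×0 + x×2.66 + (z_c − 0.3421 − 0 − x)×3.22
The z_c×3.22 term appears on both sides and cancels. Collect the known terms of each column as K = Σ(ρt)_known − 3.22 × (depth of known layers): K_A = 103.60332 − 3.22×37.364 = −16.70876; K_B = 0 − 3.22×(0.3421 + 0) = −1.101562.
Balance: K_A = K_B − x×(3.22 − 2.66), so x = (K_B − K_A)/(3.22 − 2.66) = 15.6072/0.56 = 27.9 km.

27.9 km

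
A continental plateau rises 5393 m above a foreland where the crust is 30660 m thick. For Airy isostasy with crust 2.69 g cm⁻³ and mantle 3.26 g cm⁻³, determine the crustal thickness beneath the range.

Root depth r = h ρ_c / (ρ_m − ρ_c) = 5393 m × 2.69 / 0.57 = 25450 m.
Total thickness = T + h + r = 30660 m + 5393 m + 25450 m = 61500 m.

61500 m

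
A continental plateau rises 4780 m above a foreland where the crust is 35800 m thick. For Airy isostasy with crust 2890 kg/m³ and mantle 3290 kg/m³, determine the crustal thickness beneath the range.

Root depth r = h ρ_c / (ρ_m − ρ_c) = 4780 m × 2890 / 400 = 34540 m.
Total thickness = T + h + r = 35800 m + 4780 m + 34540 m = 75100 m.

75100 m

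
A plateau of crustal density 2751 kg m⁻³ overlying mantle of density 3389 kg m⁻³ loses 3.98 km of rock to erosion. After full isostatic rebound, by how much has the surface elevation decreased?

0.749 km

Rebound u = e ρ_c/ρ_m = 3.98 km × 2751/3389 = 3.231 km.
Net surface drop = e − u = 3.98 km − 3.231 km = e (ρ_m − ρ_c)/ρ_m = 0.749 km.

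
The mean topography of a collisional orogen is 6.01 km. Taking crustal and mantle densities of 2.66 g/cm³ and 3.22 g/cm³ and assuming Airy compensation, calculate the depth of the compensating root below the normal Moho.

28.5 km

Equating mass per unit area of the two columns: the weight of the topography is balanced by the buoyancy of the root, ρ_c h = (ρ_m − ρ_c) r.
r = h · ρ_c / (ρ_m − ρ_c) = 6.01 km × 2.66 / (3.22 − 2.66) = 28.5 km.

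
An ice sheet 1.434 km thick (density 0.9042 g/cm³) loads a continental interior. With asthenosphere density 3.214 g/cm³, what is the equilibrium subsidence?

Equating mass per unit area of the two columns: the ice load ρ_ice t is balanced by mantle displaced below, ρ_m s.
s = t ρ_ice / ρ_m = 1.434 km × 0.9042/3.214 = 0.403 km.

0.403 km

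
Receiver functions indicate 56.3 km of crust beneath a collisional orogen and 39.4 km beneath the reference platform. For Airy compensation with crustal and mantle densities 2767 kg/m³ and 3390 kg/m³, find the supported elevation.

Excess crust Δ = 56.3 km − 39.4 km = 16.9 km, split between elevation h and root r with h + r = Δ.
Airy balance ρ_c h = (ρ_m − ρ_c) r gives r = h ρ_c/(ρ_m − ρ_c), so h (1 + ρ_c/(ρ_m − ρ_c)) = Δ, i.e. h = Δ (ρ_m − ρ_c)/ρ_m.
h = 16.9 km × 623/3390 = 3.11 km.

3.11 km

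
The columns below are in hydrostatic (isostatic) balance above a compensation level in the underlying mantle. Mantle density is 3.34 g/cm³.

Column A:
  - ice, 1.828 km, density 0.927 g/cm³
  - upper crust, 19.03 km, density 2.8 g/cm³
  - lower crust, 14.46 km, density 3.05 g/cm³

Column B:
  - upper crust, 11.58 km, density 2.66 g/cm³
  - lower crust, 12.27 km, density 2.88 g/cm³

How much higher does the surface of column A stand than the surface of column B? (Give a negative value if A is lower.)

1.61 km

For any compensation level in the mantle, the mantle terms cancel and isostasy reduces to e = (Σt_A − Σt_B) − (Σ(ρt)_A − Σ(ρt)_B) / ρ_m.
Σt_A = 35.318 km; Σt_B = 23.85 km; Σ(ρt)_A = 99.081556; Σ(ρt)_B = 66.1404 (in km·g/cm³).
e = (35.318 − 23.85) − (99.081556 − 66.1404) / 3.34 = 1.61 km.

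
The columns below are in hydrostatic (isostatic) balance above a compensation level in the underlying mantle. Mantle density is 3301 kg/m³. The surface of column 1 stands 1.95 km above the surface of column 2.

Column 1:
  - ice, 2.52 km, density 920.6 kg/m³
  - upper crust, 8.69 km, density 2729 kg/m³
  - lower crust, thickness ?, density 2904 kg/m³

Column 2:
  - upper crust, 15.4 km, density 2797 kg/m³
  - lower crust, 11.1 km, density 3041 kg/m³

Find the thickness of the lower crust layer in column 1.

15.4 km

Take the compensation level at the base of the deeper column (depth z_c below the surface of column 1) and equate Σ ρ_i t_i down to z_c; mantle fills any gap and the z_c terms cancel.
Column 1: 2.52×920.6 + 8.69×2729 + x×2904 + (z_c − 11.21 − x)×3301
Column 2: 1.95×0 + 15.4×2797 + 11.1×3041 + (z_c − 1.95 − 26.5)×3301
The z_c×3301 term appears on both sides and cancels. Collect the known terms of each column as K = Σ(ρt)_known − 3301 × (depth of known layers): K_1 = 26034.922 − 3301×11.21 = −10969.288; K_2 = 76828.9 − 3301×(1.95 + 26.5) = −17084.55.
Balance: K_1 − x×(3301 − 2904) = K_2, so x = (K_1 − K_2)/(3301 − 2904) = 6115.26/397 = 15.4 km.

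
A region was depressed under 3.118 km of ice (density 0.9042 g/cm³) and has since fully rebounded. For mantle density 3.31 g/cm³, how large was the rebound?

0.852 km

Removing the load lets mantle flow back in; uplift u satisfies ρ_ice t = ρ_m u.
u = t ρ_ice/ρ_m = 3.118 km × 0.9042/3.31 = 0.852 km.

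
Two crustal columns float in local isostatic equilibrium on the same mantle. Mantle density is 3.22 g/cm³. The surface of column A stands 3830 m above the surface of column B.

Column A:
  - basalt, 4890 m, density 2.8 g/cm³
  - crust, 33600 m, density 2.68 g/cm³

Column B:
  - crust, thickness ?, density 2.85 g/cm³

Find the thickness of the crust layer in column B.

21300 m

Take the compensation level at the base of the deeper column (depth z_c below the surface of column A) and equate Σ ρ_i t_i down to z_c; mantle fills any gap and the z_c terms cancel.
Column A: 4890×2.8 + 33600×2.68 + (z_c − 38490)×3.22
Column B: 3830×0 + x×2.85 + (z_c − 3830 − 0 − x)×3.22
The z_c×3.22 term appears on both sides and cancels. Collect the known terms of each column as K = Σ(ρt)_known − 3.22 × (depth of known layers): K_A = 103740 − 3.22×38490 = −20197.8; K_B = 0 − 3.22×(3830 + 0) = −12332.6.
Balance: K_A = K_B − x×(3.22 − 2.85), so x = (K_B − K_A)/(3.22 − 2.85) = 7865.2/0.37 = 21300 m.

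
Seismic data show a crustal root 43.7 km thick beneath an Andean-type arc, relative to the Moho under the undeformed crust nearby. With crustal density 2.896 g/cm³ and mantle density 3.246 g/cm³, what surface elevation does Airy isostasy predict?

5.28 km

Balancing pressure at the compensation depth: ρ_c h = (ρ_m − ρ_c) r.
h = r (ρ_m − ρ_c) / ρ_c = 43.7 km × (3.246 − 2.896) / 2.896 = 5.28 km.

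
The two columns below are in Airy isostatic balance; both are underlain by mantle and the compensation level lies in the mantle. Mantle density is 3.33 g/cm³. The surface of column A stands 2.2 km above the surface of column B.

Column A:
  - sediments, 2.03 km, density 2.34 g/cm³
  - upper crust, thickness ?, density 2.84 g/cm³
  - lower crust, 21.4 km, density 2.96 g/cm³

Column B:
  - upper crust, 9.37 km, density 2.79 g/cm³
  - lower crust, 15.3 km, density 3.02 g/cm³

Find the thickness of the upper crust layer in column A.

14.7 km

Take the compensation level at the base of the deeper column (depth z_c below the surface of column A) and equate Σ ρ_i t_i down to z_c; mantle fills any gap and the z_c terms cancel.
Column A: 2.03×2.34 + x×2.84 + 21.4×2.96 + (z_c − 23.43 − x)×3.33
Column B: 2.2×0 + 9.37×2.79 + 15.3×3.02 + (z_c − 2.2 − 24.67)×3.33
The z_c×3.33 term appears on both sides and cancels. Collect the known terms of each column as K = Σ(ρt)_known − 3.33 × (depth of known layers): K_A = 68.0942 − 3.33×23.43 = −9.9277; K_B = 72.3483 − 3.33×(2.2 + 24.67) = −17.1288.
Balance: K_A − x×(3.33 − 2.84) = K_B, so x = (K_A − K_B)/(3.33 − 2.84) = 7.2011/0.49 = 14.7 km.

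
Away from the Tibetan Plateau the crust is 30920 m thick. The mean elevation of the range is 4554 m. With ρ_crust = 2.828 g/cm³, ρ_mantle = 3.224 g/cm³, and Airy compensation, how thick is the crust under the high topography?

68000 m

Root depth r = h ρ_c / (ρ_m − ρ_c) = 4554 m × 2.828 / 0.396 = 32520 m.
Total thickness = T + h + r = 30920 m + 4554 m + 32520 m = 68000 m.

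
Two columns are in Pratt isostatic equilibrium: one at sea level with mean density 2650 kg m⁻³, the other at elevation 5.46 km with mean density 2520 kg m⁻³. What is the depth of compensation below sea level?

106 km

ρ_ref D = ρ (D + h) → D (ρ_ref − ρ) = ρ h.
D = ρ h/(ρ_ref − ρ) = 2520 × 5.46 km/(2650 − 2520) = 106 km.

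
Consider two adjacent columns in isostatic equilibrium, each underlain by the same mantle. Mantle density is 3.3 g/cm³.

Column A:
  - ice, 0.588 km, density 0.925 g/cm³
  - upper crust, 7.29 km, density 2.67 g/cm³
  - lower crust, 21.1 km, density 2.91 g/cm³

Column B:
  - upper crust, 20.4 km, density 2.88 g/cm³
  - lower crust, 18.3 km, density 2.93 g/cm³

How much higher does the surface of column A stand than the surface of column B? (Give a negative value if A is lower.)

For any compensation level in the mantle, the mantle terms cancel and isostasy reduces to e = (Σt_A − Σt_B) − (Σ(ρt)_A − Σ(ρt)_B) / ρ_m.
Σt_A = 28.978 km; Σt_B = 38.7 km; Σ(ρt)_A = 81.4092; Σ(ρt)_B = 112.371 (in km·g/cm³).
e = (28.978 − 38.7) − (81.4092 − 112.371) / 3.3 = −0.34 km.

−0.34 km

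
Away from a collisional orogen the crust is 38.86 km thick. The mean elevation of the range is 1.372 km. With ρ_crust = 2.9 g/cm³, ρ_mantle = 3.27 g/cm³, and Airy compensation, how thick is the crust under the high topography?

Root depth r = h ρ_c / (ρ_m − ρ_c) = 1.372 km × 2.9 / 0.37 = 10.75 km.
Total thickness = T + h + r = 38.86 km + 1.372 km + 10.75 km = 51 km.

51 km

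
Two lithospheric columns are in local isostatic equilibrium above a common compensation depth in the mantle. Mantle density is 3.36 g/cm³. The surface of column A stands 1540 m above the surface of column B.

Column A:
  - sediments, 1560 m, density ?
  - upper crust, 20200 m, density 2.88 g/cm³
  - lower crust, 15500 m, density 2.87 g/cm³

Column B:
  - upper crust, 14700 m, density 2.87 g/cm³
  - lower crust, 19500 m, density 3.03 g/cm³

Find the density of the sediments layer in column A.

Take the compensation level at the base of the deeper column (depth z_c below the surface of column A) and equate Σ ρ_i t_i down to z_c; mantle fills any gap and the z_c terms cancel.
Column A: 1560×ρ + 20200×2.88 + 15500×2.87 + (z_c − 37260)×3.36
Column B: 1540×0 + 14700×2.87 + 19500×3.03 + (z_c − 1540 − 34200)×3.36
The z_c×3.36 term appears on both sides and cancels. Collect the known terms of each column as K = Σ(ρt)_known − 3.36 × (depth of known layers): K_A = 102661 − 3.36×37260 = −22532.6; K_B = 101274 − 3.36×(1540 + 34200) = −18812.4.
Balance: K_A + 1560×ρ = K_B, so ρ = (K_B − K_A)/1560 = 3720.2/1560 = 2.38 g/cm³.

2.38 g/cm³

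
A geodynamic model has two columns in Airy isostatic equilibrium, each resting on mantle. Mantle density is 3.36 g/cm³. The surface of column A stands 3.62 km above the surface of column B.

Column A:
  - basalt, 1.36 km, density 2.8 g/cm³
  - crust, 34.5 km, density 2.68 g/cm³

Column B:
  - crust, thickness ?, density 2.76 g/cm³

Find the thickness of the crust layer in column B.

20.1 km

Take the compensation level at the base of the deeper column (depth z_c below the surface of column A) and equate Σ ρ_i t_i down to z_c; mantle fills any gap and the z_c terms cancel.
Column A: 1.36×2.8 + 34.5×2.68 + (z_c − 35.86)×3.36
Column B: 3.62×0 + x×2.76 + (z_c − 3.62 − 0 − x)×3.36
The z_c×3.36 term appears on both sides and cancels. Collect the known terms of each column as K = Σ(ρt)_known − 3.36 × (depth of known layers): K_A = 96.268 − 3.36×35.86 = −24.2216; K_B = 0 − 3.36×(3.62 + 0) = −12.1632.
Balance: K_A = K_B − x×(3.36 − 2.76), so x = (K_B − K_A)/(3.36 − 2.76) = 12.0584/0.6 = 20.1 km.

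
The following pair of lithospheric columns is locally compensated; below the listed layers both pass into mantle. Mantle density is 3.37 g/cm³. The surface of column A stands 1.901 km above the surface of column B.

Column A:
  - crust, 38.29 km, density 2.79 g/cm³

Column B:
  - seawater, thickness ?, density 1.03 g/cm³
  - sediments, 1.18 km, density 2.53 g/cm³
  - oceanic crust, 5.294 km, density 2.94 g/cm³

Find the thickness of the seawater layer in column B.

5.36 km

Take the compensation level at the base of the deeper column (depth z_c below the surface of column A) and equate Σ ρ_i t_i down to z_c; mantle fills any gap and the z_c terms cancel.
Column A: 38.29×2.79 + (z_c − 38.29)×3.37
Column B: 1.901×0 + x×1.03 + 1.18×2.53 + 5.294×2.94 + (z_c − 1.901 − 6.474 − x)×3.37
The z_c×3.37 term appears on both sides and cancels. Collect the known terms of each column as K = Σ(ρt)_known − 3.37 × (depth of known layers): K_A = 106.8291 − 3.37×38.29 = −22.2082; K_B = 18.54976 − 3.37×(1.901 + 6.474) = −9.67399.
Balance: K_A = K_B − x×(3.37 − 1.03), so x = (K_B − K_A)/(3.37 − 1.03) = 12.5342/2.34 = 5.36 km.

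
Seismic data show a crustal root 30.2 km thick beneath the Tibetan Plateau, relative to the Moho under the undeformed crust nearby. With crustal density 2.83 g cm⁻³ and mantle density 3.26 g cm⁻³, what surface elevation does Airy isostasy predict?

4.59 km

For local isostatic compensation: ρ_c h = (ρ_m − ρ_c) r.
h = r (ρ_m − ρ_c) / ρ_c = 30.2 km × (3.26 − 2.83) / 2.83 = 4.59 km.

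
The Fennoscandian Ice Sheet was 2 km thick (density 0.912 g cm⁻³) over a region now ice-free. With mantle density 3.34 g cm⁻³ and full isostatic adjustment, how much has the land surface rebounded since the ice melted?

Removing the load lets mantle flow back in; uplift u satisfies ρ_ice t = ρ_m u.
u = t ρ_ice/ρ_m = 2 km × 0.912/3.34 = 0.546 km.

0.546 km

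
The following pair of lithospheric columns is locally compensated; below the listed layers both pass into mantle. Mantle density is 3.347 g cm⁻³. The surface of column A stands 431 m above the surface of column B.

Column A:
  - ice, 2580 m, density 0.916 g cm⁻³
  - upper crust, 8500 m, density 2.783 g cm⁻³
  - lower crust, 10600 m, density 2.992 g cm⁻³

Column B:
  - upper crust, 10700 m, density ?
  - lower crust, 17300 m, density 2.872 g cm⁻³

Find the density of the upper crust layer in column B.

2.86 g cm⁻³

Take the compensation level at the base of the deeper column (depth z_c below the surface of column A) and equate Σ ρ_i t_i down to z_c; mantle fills any gap and the z_c terms cancel.
Column A: 2580×0.916 + 8500×2.783 + 10600×2.992 + (z_c − 21680)×3.347
Column B: 431×0 + 10700×ρ + 17300×2.872 + (z_c − 431 − 28000)×3.347
The z_c×3.347 term appears on both sides and cancels. Collect the known terms of each column as K = Σ(ρt)_known − 3.347 × (depth of known layers): K_A = 57733.98 − 3.347×21680 = −14828.98; K_B = 49685.6 − 3.347×(431 + 28000) = −45472.957.
Balance: K_A = K_B + 10700×ρ, so ρ = (K_A − K_B)/10700 = 30644/10700 = 2.86 g cm⁻³.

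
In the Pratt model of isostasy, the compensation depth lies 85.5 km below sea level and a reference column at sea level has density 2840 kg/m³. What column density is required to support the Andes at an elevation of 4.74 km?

Pratt balance: ρ_ref D = ρ (D + h).
ρ = ρ_ref D/(D + h) = 2840 × 85.5 km/(85.5 km + 4.74 km) = 2690 kg/m³.

2690 kg/m³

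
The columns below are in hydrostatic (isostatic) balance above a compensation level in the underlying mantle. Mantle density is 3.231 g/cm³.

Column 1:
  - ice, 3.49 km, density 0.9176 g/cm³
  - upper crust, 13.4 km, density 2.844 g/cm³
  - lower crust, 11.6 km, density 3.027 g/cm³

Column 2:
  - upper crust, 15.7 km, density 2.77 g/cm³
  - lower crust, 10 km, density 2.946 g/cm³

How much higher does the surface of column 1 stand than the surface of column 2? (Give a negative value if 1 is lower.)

1.71 km

For any compensation level in the mantle, the mantle terms cancel and isostasy reduces to e = (Σt_1 − Σt_2) − (Σ(ρt)_1 − Σ(ρt)_2) / ρ_m.
Σt_1 = 28.49 km; Σt_2 = 25.7 km; Σ(ρt)_1 = 76.425224; Σ(ρt)_2 = 72.949 (in km·g/cm³).
e = (28.49 − 25.7) − (76.425224 − 72.949) / 3.231 = 1.71 km.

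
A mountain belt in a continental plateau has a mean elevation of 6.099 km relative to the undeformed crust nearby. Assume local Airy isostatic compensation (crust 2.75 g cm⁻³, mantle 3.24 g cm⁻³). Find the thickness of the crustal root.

In Airy isostatic equilibrium: the weight of the topography is balanced by the buoyancy of the root, ρ_c h = (ρ_m − ρ_c) r.
r = h · ρ_c / (ρ_m − ρ_c) = 6.099 km × 2.75 / (3.24 − 2.75) = 34.2 km.

34.2 km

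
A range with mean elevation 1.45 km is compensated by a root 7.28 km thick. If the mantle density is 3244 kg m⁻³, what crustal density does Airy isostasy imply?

2710 kg m⁻³

ρ_c h = (ρ_m − ρ_c) r → ρ_c (h + r) = ρ_m r → ρ_c = ρ_m r / (h + r).
ρ_c = 3244 × 7.28 km / (1.45 km + 7.28 km) = 2710 kg m⁻³.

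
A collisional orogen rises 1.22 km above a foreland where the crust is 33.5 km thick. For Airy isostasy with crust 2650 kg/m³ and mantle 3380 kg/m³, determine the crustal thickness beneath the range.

Root depth r = h ρ_c / (ρ_m − ρ_c) = 1.22 km × 2650 / 730 = 4.429 km.
Total thickness = T + h + r = 33.5 km + 1.22 km + 4.429 km = 39.1 km.

39.1 km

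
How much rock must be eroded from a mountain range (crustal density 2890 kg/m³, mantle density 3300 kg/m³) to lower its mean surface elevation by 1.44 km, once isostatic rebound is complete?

11.6 km

Net drop Δ = e − u = e − e ρ_c/ρ_m = e (ρ_m − ρ_c)/ρ_m.
e = Δ ρ_m/(ρ_m − ρ_c) = 1.44 km × 3300/410 = 11.6 km.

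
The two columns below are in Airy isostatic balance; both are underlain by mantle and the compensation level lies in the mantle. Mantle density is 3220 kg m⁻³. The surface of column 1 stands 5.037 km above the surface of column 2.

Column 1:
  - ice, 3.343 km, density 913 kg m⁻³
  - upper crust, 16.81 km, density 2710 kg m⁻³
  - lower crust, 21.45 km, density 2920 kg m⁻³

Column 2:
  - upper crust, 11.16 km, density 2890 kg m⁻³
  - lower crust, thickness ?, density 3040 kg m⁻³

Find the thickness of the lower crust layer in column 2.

15.7 km

Take the compensation level at the base of the deeper column (depth z_c below the surface of column 1) and equate Σ ρ_i t_i down to z_c; mantle fills any gap and the z_c terms cancel.
Column 1: 3.343×913 + 16.81×2710 + 21.45×2920 + (z_c − 41.603)×3220
Column 2: 5.037×0 + 11.16×2890 + x×3040 + (z_c − 5.037 − 11.16 − x)×3220
The z_c×3220 term appears on both sides and cancels. Collect the known terms of each column as K = Σ(ρt)_known − 3220 × (depth of known layers): K_1 = 111241.259 − 3220×41.603 = −22720.401; K_2 = 32252.4 − 3220×(5.037 + 11.16) = −19901.94.
Balance: K_1 = K_2 − x×(3220 − 3040), so x = (K_2 − K_1)/(3220 − 3040) = 2818.46/180 = 15.7 km.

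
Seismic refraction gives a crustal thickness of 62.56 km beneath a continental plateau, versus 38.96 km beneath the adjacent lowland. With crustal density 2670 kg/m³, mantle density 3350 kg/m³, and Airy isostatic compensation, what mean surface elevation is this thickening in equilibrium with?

4.79 km

Excess crust Δ = 62.56 km − 38.96 km = 23.6 km, split between elevation h and root r with h + r = Δ.
Airy balance ρ_c h = (ρ_m − ρ_c) r gives r = h ρ_c/(ρ_m − ρ_c), so h (1 + ρ_c/(ρ_m − ρ_c)) = Δ, i.e. h = Δ (ρ_m − ρ_c)/ρ_m.
h = 23.6 km × 680/3350 = 4.79 km.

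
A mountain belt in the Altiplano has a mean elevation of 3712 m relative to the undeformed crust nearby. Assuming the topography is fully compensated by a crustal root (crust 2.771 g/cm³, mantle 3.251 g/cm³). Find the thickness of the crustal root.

21400 m

Balancing pressure at the compensation depth: the weight of the topography is balanced by the buoyancy of the root, ρ_c h = (ρ_m − ρ_c) r.
r = h · ρ_c / (ρ_m − ρ_c) = 3712 m × 2.771 / (3.251 − 2.771) = 21400 m.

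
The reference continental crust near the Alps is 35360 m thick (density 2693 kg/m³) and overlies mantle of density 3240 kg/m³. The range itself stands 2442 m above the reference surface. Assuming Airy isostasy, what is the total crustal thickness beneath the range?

Root depth r = h ρ_c / (ρ_m − ρ_c) = 2442 m × 2693 / 547 = 12020 m.
Total thickness = T + h + r = 35360 m + 2442 m + 12020 m = 49800 m.

49800 m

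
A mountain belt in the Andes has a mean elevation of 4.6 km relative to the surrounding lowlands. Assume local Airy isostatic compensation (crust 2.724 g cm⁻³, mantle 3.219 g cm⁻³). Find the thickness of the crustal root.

For local isostatic compensation: the weight of the topography is balanced by the buoyancy of the root, ρ_c h = (ρ_m − ρ_c) r.
r = h · ρ_c / (ρ_m − ρ_c) = 4.6 km × 2.724 / (3.219 − 2.724) = 25.3 km.

25.3 km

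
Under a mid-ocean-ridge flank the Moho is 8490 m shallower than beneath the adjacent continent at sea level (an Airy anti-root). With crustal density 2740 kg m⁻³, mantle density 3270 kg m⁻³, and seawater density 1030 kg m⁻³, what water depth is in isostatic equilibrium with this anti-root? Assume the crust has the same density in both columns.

Replacing a thickness d of crust by seawater at the top must be balanced by replacing crust with mantle at the base: d (ρ_c − ρ_w) = a (ρ_m − ρ_c).
d = a (ρ_m − ρ_c)/(ρ_c − ρ_w) = 8490 m × 530/1710 = 2630 m.

2630 m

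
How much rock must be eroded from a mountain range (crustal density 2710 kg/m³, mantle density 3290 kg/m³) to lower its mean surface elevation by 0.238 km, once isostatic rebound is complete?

Net drop Δ = e − u = e − e ρ_c/ρ_m = e (ρ_m − ρ_c)/ρ_m.
e = Δ ρ_m/(ρ_m − ρ_c) = 0.238 km × 3290/580 = 1.35 km.

1.35 km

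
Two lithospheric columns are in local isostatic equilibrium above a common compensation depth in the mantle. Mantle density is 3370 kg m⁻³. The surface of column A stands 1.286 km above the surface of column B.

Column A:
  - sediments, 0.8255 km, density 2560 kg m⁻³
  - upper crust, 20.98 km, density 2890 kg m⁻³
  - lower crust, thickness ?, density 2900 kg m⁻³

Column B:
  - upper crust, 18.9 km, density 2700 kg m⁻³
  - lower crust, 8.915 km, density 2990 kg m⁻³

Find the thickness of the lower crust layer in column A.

20.5 km

Take the compensation level at the base of the deeper column (depth z_c below the surface of column A) and equate Σ ρ_i t_i down to z_c; mantle fills any gap and the z_c terms cancel.
Column A: 0.8255×2560 + 20.98×2890 + x×2900 + (z_c − 21.8055 − x)×3370
Column B: 1.286×0 + 18.9×2700 + 8.915×2990 + (z_c − 1.286 − 27.815)×3370
The z_c×3370 term appears on both sides and cancels. Collect the known terms of each column as K = Σ(ρt)_known − 3370 × (depth of known layers): K_A = 62745.48 − 3370×21.8055 = −10739.055; K_B = 77685.85 − 3370×(1.286 + 27.815) = −20384.52.
Balance: K_A − x×(3370 − 2900) = K_B, so x = (K_A − K_B)/(3370 − 2900) = 9645.47/470 = 20.5 km.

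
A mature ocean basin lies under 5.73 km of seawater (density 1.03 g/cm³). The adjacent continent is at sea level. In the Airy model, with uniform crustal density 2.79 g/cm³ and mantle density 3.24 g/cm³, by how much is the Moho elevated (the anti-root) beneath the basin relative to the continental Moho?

22.4 km

In Airy isostatic equilibrium: replacing crust with seawater at the top is compensated by replacing crust with mantle at the base: d (ρ_c − ρ_w) = a (ρ_m − ρ_c).
a = d (ρ_c − ρ_w)/(ρ_m − ρ_c) = 5.73 km × 1.76/0.45 = 22.4 km.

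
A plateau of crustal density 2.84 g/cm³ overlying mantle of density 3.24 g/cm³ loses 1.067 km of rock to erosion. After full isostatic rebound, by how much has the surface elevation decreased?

Rebound u = e ρ_c/ρ_m = 1.067 km × 2.84/3.24 = 0.9353 km.
Net surface drop = e − u = 1.067 km − 0.9353 km = e (ρ_m − ρ_c)/ρ_m = 0.132 km.

0.132 km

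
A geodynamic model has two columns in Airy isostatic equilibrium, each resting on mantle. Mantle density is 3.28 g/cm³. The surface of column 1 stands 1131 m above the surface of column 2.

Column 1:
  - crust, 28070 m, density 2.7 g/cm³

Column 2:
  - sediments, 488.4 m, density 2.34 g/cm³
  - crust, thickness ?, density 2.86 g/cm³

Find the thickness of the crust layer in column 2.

28800 m

Take the compensation level at the base of the deeper column (depth z_c below the surface of column 1) and equate Σ ρ_i t_i down to z_c; mantle fills any gap and the z_c terms cancel.
Column 1: 28070×2.7 + (z_c − 28070)×3.28
Column 2: 1131×0 + 488.4×2.34 + x×2.86 + (z_c − 1131 − 488.4 − x)×3.28
The z_c×3.28 term appears on both sides and cancels. Collect the known terms of each column as K = Σ(ρt)_known − 3.28 × (depth of known layers): K_1 = 75789 − 3.28×28070 = −16280.6; K_2 = 1142.856 − 3.28×(1131 + 488.4) = −4168.776.
Balance: K_1 = K_2 − x×(3.28 − 2.86), so x = (K_2 − K_1)/(3.28 − 2.86) = 12111.8/0.42 = 28800 m.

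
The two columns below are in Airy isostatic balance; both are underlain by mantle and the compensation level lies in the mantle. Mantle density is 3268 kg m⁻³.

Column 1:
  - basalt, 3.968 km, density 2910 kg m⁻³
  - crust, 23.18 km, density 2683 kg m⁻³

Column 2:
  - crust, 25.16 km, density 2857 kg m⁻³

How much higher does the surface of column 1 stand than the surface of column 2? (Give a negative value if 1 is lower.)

1.42 km

For any compensation level in the mantle, the mantle terms cancel and isostasy reduces to e = (Σt_1 − Σt_2) − (Σ(ρt)_1 − Σ(ρt)_2) / ρ_m.
Σt_1 = 27.148 km; Σt_2 = 25.16 km; Σ(ρt)_1 = 73738.82; Σ(ρt)_2 = 71882.12 (in km·kg m⁻³).
e = (27.148 − 25.16) − (73738.82 − 71882.12) / 3268 = 1.42 km.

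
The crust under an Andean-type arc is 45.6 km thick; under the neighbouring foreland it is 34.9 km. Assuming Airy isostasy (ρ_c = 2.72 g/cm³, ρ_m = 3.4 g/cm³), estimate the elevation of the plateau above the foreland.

Excess crust Δ = 45.6 km − 34.9 km = 10.7 km, split between elevation h and root r with h + r = Δ.
Airy balance ρ_c h = (ρ_m − ρ_c) r gives r = h ρ_c/(ρ_m − ρ_c), so h (1 + ρ_c/(ρ_m − ρ_c)) = Δ, i.e. h = Δ (ρ_m − ρ_c)/ρ_m.
h = 10.7 km × 0.68/3.4 = 2.14 km.

2.14 km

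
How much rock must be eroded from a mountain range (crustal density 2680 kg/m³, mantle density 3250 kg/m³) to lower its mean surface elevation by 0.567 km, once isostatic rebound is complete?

Net drop Δ = e − u = e − e ρ_c/ρ_m = e (ρ_m − ρ_c)/ρ_m.
e = Δ ρ_m/(ρ_m − ρ_c) = 0.567 km × 3250/570 = 3.23 km.

3.23 km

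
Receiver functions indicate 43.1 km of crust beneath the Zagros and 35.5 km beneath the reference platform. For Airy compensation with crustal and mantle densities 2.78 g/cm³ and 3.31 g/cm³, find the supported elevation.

Excess crust Δ = 43.1 km − 35.5 km = 7.6 km, split between elevation h and root r with h + r = Δ.
Airy balance ρ_c h = (ρ_m − ρ_c) r gives r = h ρ_c/(ρ_m − ρ_c), so h (1 + ρ_c/(ρ_m − ρ_c)) = Δ, i.e. h = Δ (ρ_m − ρ_c)/ρ_m.
h = 7.6 km × 0.53/3.31 = 1.22 km.

1.22 km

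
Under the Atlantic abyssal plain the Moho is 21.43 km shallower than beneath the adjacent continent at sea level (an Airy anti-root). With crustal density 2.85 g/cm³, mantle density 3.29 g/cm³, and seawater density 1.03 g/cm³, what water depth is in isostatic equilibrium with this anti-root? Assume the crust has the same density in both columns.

Replacing a thickness d of crust by seawater at the top must be balanced by replacing crust with mantle at the base: d (ρ_c − ρ_w) = a (ρ_m − ρ_c).
d = a (ρ_m − ρ_c)/(ρ_c − ρ_w) = 21.43 km × 0.44/1.82 = 5.18 km.

5.18 km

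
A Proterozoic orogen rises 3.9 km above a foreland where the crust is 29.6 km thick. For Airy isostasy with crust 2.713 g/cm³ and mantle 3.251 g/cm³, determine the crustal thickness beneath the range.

Root depth r = h ρ_c / (ρ_m − ρ_c) = 3.9 km × 2.713 / 0.538 = 19.67 km.
Total thickness = T + h + r = 29.6 km + 3.9 km + 19.67 km = 53.2 km.

53.2 km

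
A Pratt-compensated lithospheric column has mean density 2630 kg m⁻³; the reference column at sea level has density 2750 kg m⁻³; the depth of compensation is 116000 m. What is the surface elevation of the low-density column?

5290 m

ρ_ref D = ρ (D + h) → h = D (ρ_ref − ρ)/ρ.
h = 116000 m × (2750 − 2630)/2630 = 5290 m.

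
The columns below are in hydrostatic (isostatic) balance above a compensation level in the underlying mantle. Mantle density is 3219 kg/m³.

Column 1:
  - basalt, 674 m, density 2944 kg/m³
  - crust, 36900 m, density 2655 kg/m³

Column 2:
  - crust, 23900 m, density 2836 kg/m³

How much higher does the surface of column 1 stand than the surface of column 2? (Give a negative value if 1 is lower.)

3680 m

For any compensation level in the mantle, the mantle terms cancel and isostasy reduces to e = (Σt_1 − Σt_2) − (Σ(ρt)_1 − Σ(ρt)_2) / ρ_m.
Σt_1 = 37574 m; Σt_2 = 23900 m; Σ(ρt)_1 = 99953756; Σ(ρt)_2 = 67780400 (in m·kg/m³).
e = (37574 − 23900) − (99953756 − 67780400) / 3219 = 3680 m.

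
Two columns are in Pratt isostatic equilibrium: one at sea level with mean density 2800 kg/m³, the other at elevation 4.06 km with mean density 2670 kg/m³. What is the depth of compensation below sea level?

83.4 km

ρ_ref D = ρ (D + h) → D (ρ_ref − ρ) = ρ h.
D = ρ h/(ρ_ref − ρ) = 2670 × 4.06 km/(2800 − 2670) = 83.4 km.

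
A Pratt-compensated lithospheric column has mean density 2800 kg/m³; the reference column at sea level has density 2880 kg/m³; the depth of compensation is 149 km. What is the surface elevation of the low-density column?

ρ_ref D = ρ (D + h) → h = D (ρ_ref − ρ)/ρ.
h = 149 km × (2880 − 2800)/2800 = 4.26 km.

4.26 km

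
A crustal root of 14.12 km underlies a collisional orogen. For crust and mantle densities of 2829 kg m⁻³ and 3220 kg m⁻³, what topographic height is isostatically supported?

Balancing pressure at the compensation depth: ρ_c h = (ρ_m − ρ_c) r.
h = r (ρ_m − ρ_c) / ρ_c = 14.12 km × (3220 − 2829) / 2829 = 1.95 km.

1.95 km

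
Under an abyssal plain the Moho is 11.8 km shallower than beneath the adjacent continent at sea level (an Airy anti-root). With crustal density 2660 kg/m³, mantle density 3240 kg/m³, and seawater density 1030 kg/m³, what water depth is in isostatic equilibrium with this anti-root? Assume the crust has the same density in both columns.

4.2 km

Replacing a thickness d of crust by seawater at the top must be balanced by replacing crust with mantle at the base: d (ρ_c − ρ_w) = a (ρ_m − ρ_c).
d = a (ρ_m − ρ_c)/(ρ_c − ρ_w) = 11.8 km × 580/1630 = 4.2 km.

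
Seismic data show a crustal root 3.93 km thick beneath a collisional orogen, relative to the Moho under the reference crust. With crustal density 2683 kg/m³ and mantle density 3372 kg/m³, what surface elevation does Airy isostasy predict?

Isostatic balance requires: ρ_c h = (ρ_m − ρ_c) r.
h = r (ρ_m − ρ_c) / ρ_c = 3.93 km × (3372 − 2683) / 2683 = 1.01 km.

1.01 km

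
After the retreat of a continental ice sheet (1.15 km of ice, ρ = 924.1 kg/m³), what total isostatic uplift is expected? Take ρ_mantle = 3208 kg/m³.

0.331 km

Removing the load lets mantle flow back in; uplift u satisfies ρ_ice t = ρ_m u.
u = t ρ_ice/ρ_m = 1.15 km × 924.1/3208 = 0.331 km.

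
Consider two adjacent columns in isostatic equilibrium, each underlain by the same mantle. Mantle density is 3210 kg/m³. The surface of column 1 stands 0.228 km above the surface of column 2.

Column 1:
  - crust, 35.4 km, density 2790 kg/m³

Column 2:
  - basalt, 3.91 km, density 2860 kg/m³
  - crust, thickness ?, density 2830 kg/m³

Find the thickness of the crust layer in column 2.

Take the compensation level at the base of the deeper column (depth z_c below the surface of column 1) and equate Σ ρ_i t_i down to z_c; mantle fills any gap and the z_c terms cancel.
Column 1: 35.4×2790 + (z_c − 35.4)×3210
Column 2: 0.228×0 + 3.91×2860 + x×2830 + (z_c − 0.228 − 3.91 − x)×3210
The z_c×3210 term appears on both sides and cancels. Collect the known terms of each column as K = Σ(ρt)_known − 3210 × (depth of known layers): K_1 = 98766 − 3210×35.4 = −14868; K_2 = 11182.6 − 3210×(0.228 + 3.91) = −2100.38.
Balance: K_1 = K_2 − x×(3210 − 2830), so x = (K_2 − K_1)/(3210 − 2830) = 12767.6/380 = 33.6 km.

33.6 km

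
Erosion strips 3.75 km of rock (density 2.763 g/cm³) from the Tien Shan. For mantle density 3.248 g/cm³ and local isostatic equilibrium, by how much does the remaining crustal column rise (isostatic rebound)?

Unloading: uplift u = e ρ_c/ρ_m = 3.75 km × 2.763/3.248 = 3.19 km.

3.19 km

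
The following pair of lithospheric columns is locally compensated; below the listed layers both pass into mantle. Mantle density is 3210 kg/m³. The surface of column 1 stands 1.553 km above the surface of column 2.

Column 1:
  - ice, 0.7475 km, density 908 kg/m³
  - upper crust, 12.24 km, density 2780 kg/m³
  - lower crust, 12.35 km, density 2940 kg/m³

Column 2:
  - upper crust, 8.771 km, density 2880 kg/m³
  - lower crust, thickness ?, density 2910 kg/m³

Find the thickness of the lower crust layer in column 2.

8.13 km

Take the compensation level at the base of the deeper column (depth z_c below the surface of column 1) and equate Σ ρ_i t_i down to z_c; mantle fills any gap and the z_c terms cancel.
Column 1: 0.7475×908 + 12.24×2780 + 12.35×2940 + (z_c − 25.3375)×3210
Column 2: 1.553×0 + 8.771×2880 + x×2910 + (z_c − 1.553 − 8.771 − x)×3210
The z_c×3210 term appears on both sides and cancels. Collect the known terms of each column as K = Σ(ρt)_known − 3210 × (depth of known layers): K_1 = 71014.93 − 3210×25.3375 = −10318.445; K_2 = 25260.48 − 3210×(1.553 + 8.771) = −7879.56.
Balance: K_1 = K_2 − x×(3210 − 2910), so x = (K_2 − K_1)/(3210 − 2910) = 2438.88/300 = 8.13 km.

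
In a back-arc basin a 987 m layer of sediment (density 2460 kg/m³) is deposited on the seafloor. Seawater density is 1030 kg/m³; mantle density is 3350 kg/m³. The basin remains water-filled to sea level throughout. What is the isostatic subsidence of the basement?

Submarine loading: the sediment displaces seawater, and the subsidence is in turn flooded, so s (ρ_m − ρ_w) = t (ρ_sed − ρ_w).
s = 987 m × (2460 − 1030) / (3350 − 1030) = 608 m.

608 m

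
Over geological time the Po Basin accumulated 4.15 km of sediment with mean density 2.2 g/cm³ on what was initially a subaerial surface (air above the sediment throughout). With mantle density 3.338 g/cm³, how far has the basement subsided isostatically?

2.74 km

Subaerial load: s = t ρ_sed / ρ_m = 4.15 km × 2.2/3.338 = 2.74 km.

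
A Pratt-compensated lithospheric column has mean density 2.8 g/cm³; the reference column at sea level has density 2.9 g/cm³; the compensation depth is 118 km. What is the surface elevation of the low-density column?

ρ_ref D = ρ (D + h) → h = D (ρ_ref − ρ)/ρ.
h = 118 km × (2.9 − 2.8)/2.8 = 4.21 km.

4.21 km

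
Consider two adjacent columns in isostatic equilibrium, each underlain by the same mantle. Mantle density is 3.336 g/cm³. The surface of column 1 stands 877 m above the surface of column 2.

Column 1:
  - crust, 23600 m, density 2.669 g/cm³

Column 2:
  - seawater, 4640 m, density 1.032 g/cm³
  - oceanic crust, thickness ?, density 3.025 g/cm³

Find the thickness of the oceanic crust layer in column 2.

Take the compensation level at the base of the deeper column (depth z_c below the surface of column 1) and equate Σ ρ_i t_i down to z_c; mantle fills any gap and the z_c terms cancel.
Column 1: 23600×2.669 + (z_c − 23600)×3.336
Column 2: 877×0 + 4640×1.032 + x×3.025 + (z_c − 877 − 4640 − x)×3.336
The z_c×3.336 term appears on both sides and cancels. Collect the known terms of each column as K = Σ(ρt)_known − 3.336 × (depth of known layers): K_1 = 62988.4 − 3.336×23600 = −15741.2; K_2 = 4788.48 − 3.336×(877 + 4640) = −13616.232.
Balance: K_1 = K_2 − x×(3.336 − 3.025), so x = (K_2 − K_1)/(3.336 − 3.025) = 2124.97/0.311 = 6830 m.

6830 m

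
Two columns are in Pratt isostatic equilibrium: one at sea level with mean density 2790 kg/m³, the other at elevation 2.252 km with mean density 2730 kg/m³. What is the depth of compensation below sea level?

ρ_ref D = ρ (D + h) → D (ρ_ref − ρ) = ρ h.
D = ρ h/(ρ_ref − ρ) = 2730 × 2.252 km/(2790 − 2730) = 102 km.

102 km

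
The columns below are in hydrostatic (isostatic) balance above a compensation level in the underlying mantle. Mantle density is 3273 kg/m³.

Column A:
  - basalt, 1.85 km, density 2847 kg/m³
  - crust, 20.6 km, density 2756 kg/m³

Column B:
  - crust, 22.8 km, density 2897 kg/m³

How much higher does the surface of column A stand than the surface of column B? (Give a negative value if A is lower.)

0.875 km

For any compensation level in the mantle, the mantle terms cancel and isostasy reduces to e = (Σt_A − Σt_B) − (Σ(ρt)_A − Σ(ρt)_B) / ρ_m.
Σt_A = 22.45 km; Σt_B = 22.8 km; Σ(ρt)_A = 62040.55; Σ(ρt)_B = 66051.6 (in km·kg/m³).
e = (22.45 − 22.8) − (62040.55 − 66051.6) / 3273 = 0.875 km.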